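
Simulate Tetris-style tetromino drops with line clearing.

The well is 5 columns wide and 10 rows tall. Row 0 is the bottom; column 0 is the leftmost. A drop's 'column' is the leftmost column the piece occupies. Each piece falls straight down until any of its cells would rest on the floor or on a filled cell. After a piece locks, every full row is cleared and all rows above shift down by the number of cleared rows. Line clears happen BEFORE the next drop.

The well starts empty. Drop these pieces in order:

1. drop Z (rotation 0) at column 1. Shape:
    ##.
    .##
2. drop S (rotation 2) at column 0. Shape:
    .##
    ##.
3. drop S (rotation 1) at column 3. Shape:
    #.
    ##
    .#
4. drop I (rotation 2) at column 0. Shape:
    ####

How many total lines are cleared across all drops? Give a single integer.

Drop 1: Z rot0 at col 1 lands with bottom-row=0; cleared 0 line(s) (total 0); column heights now [0 2 2 1 0], max=2
Drop 2: S rot2 at col 0 lands with bottom-row=2; cleared 0 line(s) (total 0); column heights now [3 4 4 1 0], max=4
Drop 3: S rot1 at col 3 lands with bottom-row=0; cleared 0 line(s) (total 0); column heights now [3 4 4 3 2], max=4
Drop 4: I rot2 at col 0 lands with bottom-row=4; cleared 0 line(s) (total 0); column heights now [5 5 5 5 2], max=5

Answer: 0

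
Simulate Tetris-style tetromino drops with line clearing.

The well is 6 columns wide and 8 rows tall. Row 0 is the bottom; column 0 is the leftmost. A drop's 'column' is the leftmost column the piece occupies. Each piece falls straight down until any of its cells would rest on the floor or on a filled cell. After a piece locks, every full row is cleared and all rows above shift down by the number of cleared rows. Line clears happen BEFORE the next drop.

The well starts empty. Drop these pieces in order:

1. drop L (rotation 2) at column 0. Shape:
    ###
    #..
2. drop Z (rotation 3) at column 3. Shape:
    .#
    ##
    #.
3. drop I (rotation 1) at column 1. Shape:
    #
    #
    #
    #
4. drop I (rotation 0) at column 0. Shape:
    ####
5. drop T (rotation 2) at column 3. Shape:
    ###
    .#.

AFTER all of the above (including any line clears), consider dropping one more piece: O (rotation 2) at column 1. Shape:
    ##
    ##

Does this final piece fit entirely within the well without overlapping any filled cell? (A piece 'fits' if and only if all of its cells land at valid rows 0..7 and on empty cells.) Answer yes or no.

Drop 1: L rot2 at col 0 lands with bottom-row=0; cleared 0 line(s) (total 0); column heights now [2 2 2 0 0 0], max=2
Drop 2: Z rot3 at col 3 lands with bottom-row=0; cleared 0 line(s) (total 0); column heights now [2 2 2 2 3 0], max=3
Drop 3: I rot1 at col 1 lands with bottom-row=2; cleared 0 line(s) (total 0); column heights now [2 6 2 2 3 0], max=6
Drop 4: I rot0 at col 0 lands with bottom-row=6; cleared 0 line(s) (total 0); column heights now [7 7 7 7 3 0], max=7
Drop 5: T rot2 at col 3 lands with bottom-row=6; cleared 0 line(s) (total 0); column heights now [7 7 7 8 8 8], max=8
Test piece O rot2 at col 1 (width 2): heights before test = [7 7 7 8 8 8]; fits = False

Answer: no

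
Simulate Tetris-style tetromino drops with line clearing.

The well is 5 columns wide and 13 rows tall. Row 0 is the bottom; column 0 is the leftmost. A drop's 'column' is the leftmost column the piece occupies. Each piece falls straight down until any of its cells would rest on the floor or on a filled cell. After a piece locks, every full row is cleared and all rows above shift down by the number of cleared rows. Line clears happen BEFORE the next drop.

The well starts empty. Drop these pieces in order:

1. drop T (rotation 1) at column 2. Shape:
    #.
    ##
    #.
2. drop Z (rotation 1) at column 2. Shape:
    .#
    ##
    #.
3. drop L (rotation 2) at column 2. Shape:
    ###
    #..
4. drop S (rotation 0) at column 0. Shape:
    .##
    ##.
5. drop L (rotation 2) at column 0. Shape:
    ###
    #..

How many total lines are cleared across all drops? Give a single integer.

Drop 1: T rot1 at col 2 lands with bottom-row=0; cleared 0 line(s) (total 0); column heights now [0 0 3 2 0], max=3
Drop 2: Z rot1 at col 2 lands with bottom-row=3; cleared 0 line(s) (total 0); column heights now [0 0 5 6 0], max=6
Drop 3: L rot2 at col 2 lands with bottom-row=5; cleared 0 line(s) (total 0); column heights now [0 0 7 7 7], max=7
Drop 4: S rot0 at col 0 lands with bottom-row=6; cleared 1 line(s) (total 1); column heights now [0 7 7 6 0], max=7
Drop 5: L rot2 at col 0 lands with bottom-row=6; cleared 0 line(s) (total 1); column heights now [8 8 8 6 0], max=8

Answer: 1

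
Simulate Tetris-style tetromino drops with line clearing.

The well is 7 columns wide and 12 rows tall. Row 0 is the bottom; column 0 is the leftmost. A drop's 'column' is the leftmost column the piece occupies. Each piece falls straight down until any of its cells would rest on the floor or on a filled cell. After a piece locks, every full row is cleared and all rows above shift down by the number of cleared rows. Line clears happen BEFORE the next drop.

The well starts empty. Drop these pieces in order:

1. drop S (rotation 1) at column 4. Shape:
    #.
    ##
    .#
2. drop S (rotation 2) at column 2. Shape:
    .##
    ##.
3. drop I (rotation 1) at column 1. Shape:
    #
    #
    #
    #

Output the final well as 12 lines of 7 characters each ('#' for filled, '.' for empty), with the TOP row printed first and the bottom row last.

Drop 1: S rot1 at col 4 lands with bottom-row=0; cleared 0 line(s) (total 0); column heights now [0 0 0 0 3 2 0], max=3
Drop 2: S rot2 at col 2 lands with bottom-row=2; cleared 0 line(s) (total 0); column heights now [0 0 3 4 4 2 0], max=4
Drop 3: I rot1 at col 1 lands with bottom-row=0; cleared 0 line(s) (total 0); column heights now [0 4 3 4 4 2 0], max=4

Answer: .......
.......
.......
.......
.......
.......
.......
.......
.#.##..
.####..
.#..##.
.#...#.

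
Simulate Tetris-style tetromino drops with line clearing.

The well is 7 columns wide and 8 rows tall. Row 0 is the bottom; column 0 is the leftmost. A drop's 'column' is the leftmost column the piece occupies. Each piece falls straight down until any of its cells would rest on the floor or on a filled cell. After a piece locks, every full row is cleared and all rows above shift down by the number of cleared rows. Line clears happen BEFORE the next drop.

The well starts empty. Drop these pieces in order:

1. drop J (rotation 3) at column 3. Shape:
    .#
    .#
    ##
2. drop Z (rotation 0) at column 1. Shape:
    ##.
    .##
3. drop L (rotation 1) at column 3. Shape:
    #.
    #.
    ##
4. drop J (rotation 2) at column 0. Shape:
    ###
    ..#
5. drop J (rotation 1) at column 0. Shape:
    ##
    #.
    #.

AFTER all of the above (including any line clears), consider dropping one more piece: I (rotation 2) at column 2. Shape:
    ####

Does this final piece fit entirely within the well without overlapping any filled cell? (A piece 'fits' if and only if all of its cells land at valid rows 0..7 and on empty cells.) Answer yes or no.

Drop 1: J rot3 at col 3 lands with bottom-row=0; cleared 0 line(s) (total 0); column heights now [0 0 0 1 3 0 0], max=3
Drop 2: Z rot0 at col 1 lands with bottom-row=1; cleared 0 line(s) (total 0); column heights now [0 3 3 2 3 0 0], max=3
Drop 3: L rot1 at col 3 lands with bottom-row=3; cleared 0 line(s) (total 0); column heights now [0 3 3 6 4 0 0], max=6
Drop 4: J rot2 at col 0 lands with bottom-row=3; cleared 0 line(s) (total 0); column heights now [5 5 5 6 4 0 0], max=6
Drop 5: J rot1 at col 0 lands with bottom-row=5; cleared 0 line(s) (total 0); column heights now [8 8 5 6 4 0 0], max=8
Test piece I rot2 at col 2 (width 4): heights before test = [8 8 5 6 4 0 0]; fits = True

Answer: yes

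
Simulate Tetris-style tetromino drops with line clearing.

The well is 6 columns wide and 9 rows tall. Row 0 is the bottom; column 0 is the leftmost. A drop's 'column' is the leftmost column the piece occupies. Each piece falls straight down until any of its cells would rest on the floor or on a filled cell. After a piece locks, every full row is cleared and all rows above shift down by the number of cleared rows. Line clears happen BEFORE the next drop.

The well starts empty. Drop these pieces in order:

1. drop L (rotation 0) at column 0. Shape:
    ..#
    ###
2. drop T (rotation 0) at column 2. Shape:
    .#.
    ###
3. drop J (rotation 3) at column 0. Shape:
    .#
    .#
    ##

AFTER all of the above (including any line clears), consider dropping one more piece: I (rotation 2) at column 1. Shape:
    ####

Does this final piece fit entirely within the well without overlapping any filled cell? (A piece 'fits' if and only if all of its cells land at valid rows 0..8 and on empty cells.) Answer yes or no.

Answer: yes

Derivation:
Drop 1: L rot0 at col 0 lands with bottom-row=0; cleared 0 line(s) (total 0); column heights now [1 1 2 0 0 0], max=2
Drop 2: T rot0 at col 2 lands with bottom-row=2; cleared 0 line(s) (total 0); column heights now [1 1 3 4 3 0], max=4
Drop 3: J rot3 at col 0 lands with bottom-row=1; cleared 0 line(s) (total 0); column heights now [2 4 3 4 3 0], max=4
Test piece I rot2 at col 1 (width 4): heights before test = [2 4 3 4 3 0]; fits = True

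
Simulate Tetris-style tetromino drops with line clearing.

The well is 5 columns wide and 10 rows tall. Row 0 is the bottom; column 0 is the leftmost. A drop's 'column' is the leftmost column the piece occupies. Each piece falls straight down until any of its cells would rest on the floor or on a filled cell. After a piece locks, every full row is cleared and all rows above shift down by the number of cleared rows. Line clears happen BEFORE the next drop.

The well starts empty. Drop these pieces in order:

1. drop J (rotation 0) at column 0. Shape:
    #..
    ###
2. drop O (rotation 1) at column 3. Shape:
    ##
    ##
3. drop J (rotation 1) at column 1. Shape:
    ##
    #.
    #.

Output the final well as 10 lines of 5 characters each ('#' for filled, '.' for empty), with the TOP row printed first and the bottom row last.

Drop 1: J rot0 at col 0 lands with bottom-row=0; cleared 0 line(s) (total 0); column heights now [2 1 1 0 0], max=2
Drop 2: O rot1 at col 3 lands with bottom-row=0; cleared 1 line(s) (total 1); column heights now [1 0 0 1 1], max=1
Drop 3: J rot1 at col 1 lands with bottom-row=0; cleared 0 line(s) (total 1); column heights now [1 3 3 1 1], max=3

Answer: .....
.....
.....
.....
.....
.....
.....
.##..
.#...
##.##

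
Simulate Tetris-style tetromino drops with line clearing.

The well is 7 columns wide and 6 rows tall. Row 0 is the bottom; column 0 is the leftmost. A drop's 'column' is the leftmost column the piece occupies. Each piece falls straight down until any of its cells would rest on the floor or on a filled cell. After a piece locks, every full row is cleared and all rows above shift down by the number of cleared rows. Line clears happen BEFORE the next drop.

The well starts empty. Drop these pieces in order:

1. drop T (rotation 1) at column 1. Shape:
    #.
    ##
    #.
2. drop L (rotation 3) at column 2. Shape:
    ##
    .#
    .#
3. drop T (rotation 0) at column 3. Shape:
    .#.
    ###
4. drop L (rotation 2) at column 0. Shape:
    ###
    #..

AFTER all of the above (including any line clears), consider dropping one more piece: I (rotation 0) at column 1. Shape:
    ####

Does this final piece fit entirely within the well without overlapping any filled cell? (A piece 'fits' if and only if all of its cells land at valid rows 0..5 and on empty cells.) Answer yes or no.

Answer: yes

Derivation:
Drop 1: T rot1 at col 1 lands with bottom-row=0; cleared 0 line(s) (total 0); column heights now [0 3 2 0 0 0 0], max=3
Drop 2: L rot3 at col 2 lands with bottom-row=0; cleared 0 line(s) (total 0); column heights now [0 3 3 3 0 0 0], max=3
Drop 3: T rot0 at col 3 lands with bottom-row=3; cleared 0 line(s) (total 0); column heights now [0 3 3 4 5 4 0], max=5
Drop 4: L rot2 at col 0 lands with bottom-row=2; cleared 0 line(s) (total 0); column heights now [4 4 4 4 5 4 0], max=5
Test piece I rot0 at col 1 (width 4): heights before test = [4 4 4 4 5 4 0]; fits = True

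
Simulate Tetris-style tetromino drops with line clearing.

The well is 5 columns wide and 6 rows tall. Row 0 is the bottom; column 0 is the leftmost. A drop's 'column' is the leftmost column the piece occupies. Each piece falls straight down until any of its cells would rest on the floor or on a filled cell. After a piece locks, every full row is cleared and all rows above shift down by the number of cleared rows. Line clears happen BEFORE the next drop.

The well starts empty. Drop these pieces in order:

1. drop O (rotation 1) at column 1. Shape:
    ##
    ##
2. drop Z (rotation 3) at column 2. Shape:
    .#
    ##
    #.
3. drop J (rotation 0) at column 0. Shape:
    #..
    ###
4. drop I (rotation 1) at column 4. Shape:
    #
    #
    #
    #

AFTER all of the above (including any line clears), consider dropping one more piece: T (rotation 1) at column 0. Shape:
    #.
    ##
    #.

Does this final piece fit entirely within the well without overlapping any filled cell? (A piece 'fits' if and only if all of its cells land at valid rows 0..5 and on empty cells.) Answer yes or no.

Answer: no

Derivation:
Drop 1: O rot1 at col 1 lands with bottom-row=0; cleared 0 line(s) (total 0); column heights now [0 2 2 0 0], max=2
Drop 2: Z rot3 at col 2 lands with bottom-row=2; cleared 0 line(s) (total 0); column heights now [0 2 4 5 0], max=5
Drop 3: J rot0 at col 0 lands with bottom-row=4; cleared 0 line(s) (total 0); column heights now [6 5 5 5 0], max=6
Drop 4: I rot1 at col 4 lands with bottom-row=0; cleared 0 line(s) (total 0); column heights now [6 5 5 5 4], max=6
Test piece T rot1 at col 0 (width 2): heights before test = [6 5 5 5 4]; fits = False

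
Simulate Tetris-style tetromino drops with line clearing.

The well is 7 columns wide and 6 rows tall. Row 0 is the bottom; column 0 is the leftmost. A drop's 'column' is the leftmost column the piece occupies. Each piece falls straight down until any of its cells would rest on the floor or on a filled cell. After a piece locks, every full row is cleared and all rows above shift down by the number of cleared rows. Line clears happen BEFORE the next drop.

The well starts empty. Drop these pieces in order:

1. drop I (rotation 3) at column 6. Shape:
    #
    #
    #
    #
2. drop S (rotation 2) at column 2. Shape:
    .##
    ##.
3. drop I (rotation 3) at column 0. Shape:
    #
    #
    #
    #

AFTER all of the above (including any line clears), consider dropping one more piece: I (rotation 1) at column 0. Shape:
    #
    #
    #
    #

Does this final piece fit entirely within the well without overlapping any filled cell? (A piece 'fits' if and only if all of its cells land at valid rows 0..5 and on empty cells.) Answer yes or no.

Answer: no

Derivation:
Drop 1: I rot3 at col 6 lands with bottom-row=0; cleared 0 line(s) (total 0); column heights now [0 0 0 0 0 0 4], max=4
Drop 2: S rot2 at col 2 lands with bottom-row=0; cleared 0 line(s) (total 0); column heights now [0 0 1 2 2 0 4], max=4
Drop 3: I rot3 at col 0 lands with bottom-row=0; cleared 0 line(s) (total 0); column heights now [4 0 1 2 2 0 4], max=4
Test piece I rot1 at col 0 (width 1): heights before test = [4 0 1 2 2 0 4]; fits = False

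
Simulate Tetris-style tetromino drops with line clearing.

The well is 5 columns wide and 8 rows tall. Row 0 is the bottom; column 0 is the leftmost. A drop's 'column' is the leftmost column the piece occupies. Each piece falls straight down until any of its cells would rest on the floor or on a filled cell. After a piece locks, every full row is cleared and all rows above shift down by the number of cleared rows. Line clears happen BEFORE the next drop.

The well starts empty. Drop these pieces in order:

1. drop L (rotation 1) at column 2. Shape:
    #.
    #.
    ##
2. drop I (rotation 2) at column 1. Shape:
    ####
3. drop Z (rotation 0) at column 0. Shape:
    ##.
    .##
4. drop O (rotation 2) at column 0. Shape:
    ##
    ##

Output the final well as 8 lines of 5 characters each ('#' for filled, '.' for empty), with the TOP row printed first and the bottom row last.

Answer: ##...
##...
##...
.##..
.####
..#..
..#..
..##.

Derivation:
Drop 1: L rot1 at col 2 lands with bottom-row=0; cleared 0 line(s) (total 0); column heights now [0 0 3 1 0], max=3
Drop 2: I rot2 at col 1 lands with bottom-row=3; cleared 0 line(s) (total 0); column heights now [0 4 4 4 4], max=4
Drop 3: Z rot0 at col 0 lands with bottom-row=4; cleared 0 line(s) (total 0); column heights now [6 6 5 4 4], max=6
Drop 4: O rot2 at col 0 lands with bottom-row=6; cleared 0 line(s) (total 0); column heights now [8 8 5 4 4], max=8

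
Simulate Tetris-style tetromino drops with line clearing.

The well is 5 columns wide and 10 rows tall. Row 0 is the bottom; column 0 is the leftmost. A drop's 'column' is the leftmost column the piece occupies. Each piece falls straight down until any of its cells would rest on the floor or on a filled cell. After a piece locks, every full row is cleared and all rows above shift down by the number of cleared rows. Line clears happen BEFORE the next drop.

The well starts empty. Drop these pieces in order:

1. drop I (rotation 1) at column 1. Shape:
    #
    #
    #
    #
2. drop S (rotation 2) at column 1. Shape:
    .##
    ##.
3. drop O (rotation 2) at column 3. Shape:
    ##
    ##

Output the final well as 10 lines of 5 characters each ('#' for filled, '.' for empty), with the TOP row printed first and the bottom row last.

Answer: .....
.....
...##
...##
..##.
.##..
.#...
.#...
.#...
.#...

Derivation:
Drop 1: I rot1 at col 1 lands with bottom-row=0; cleared 0 line(s) (total 0); column heights now [0 4 0 0 0], max=4
Drop 2: S rot2 at col 1 lands with bottom-row=4; cleared 0 line(s) (total 0); column heights now [0 5 6 6 0], max=6
Drop 3: O rot2 at col 3 lands with bottom-row=6; cleared 0 line(s) (total 0); column heights now [0 5 6 8 8], max=8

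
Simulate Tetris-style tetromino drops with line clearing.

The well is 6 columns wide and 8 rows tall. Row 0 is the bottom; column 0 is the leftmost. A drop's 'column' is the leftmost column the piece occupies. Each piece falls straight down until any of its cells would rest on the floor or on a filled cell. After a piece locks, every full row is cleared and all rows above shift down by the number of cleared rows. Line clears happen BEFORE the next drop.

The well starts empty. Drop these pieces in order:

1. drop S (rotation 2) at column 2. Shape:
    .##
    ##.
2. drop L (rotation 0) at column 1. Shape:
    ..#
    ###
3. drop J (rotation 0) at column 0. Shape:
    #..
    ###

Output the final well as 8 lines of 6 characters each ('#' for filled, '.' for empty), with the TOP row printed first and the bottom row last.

Drop 1: S rot2 at col 2 lands with bottom-row=0; cleared 0 line(s) (total 0); column heights now [0 0 1 2 2 0], max=2
Drop 2: L rot0 at col 1 lands with bottom-row=2; cleared 0 line(s) (total 0); column heights now [0 3 3 4 2 0], max=4
Drop 3: J rot0 at col 0 lands with bottom-row=3; cleared 0 line(s) (total 0); column heights now [5 4 4 4 2 0], max=5

Answer: ......
......
......
#.....
####..
.###..
...##.
..##..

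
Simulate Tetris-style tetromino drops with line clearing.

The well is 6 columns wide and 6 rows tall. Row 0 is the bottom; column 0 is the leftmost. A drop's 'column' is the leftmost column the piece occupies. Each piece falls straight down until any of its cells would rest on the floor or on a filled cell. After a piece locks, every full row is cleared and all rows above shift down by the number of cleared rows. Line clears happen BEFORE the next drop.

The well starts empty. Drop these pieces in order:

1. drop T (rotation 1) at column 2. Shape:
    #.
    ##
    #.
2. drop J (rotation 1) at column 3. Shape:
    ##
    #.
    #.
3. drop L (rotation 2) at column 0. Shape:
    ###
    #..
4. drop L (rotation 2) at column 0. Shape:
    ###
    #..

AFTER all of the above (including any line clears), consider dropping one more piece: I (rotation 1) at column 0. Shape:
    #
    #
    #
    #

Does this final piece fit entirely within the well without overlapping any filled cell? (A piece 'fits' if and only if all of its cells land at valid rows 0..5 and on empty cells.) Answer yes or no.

Answer: no

Derivation:
Drop 1: T rot1 at col 2 lands with bottom-row=0; cleared 0 line(s) (total 0); column heights now [0 0 3 2 0 0], max=3
Drop 2: J rot1 at col 3 lands with bottom-row=2; cleared 0 line(s) (total 0); column heights now [0 0 3 5 5 0], max=5
Drop 3: L rot2 at col 0 lands with bottom-row=2; cleared 0 line(s) (total 0); column heights now [4 4 4 5 5 0], max=5
Drop 4: L rot2 at col 0 lands with bottom-row=4; cleared 0 line(s) (total 0); column heights now [6 6 6 5 5 0], max=6
Test piece I rot1 at col 0 (width 1): heights before test = [6 6 6 5 5 0]; fits = False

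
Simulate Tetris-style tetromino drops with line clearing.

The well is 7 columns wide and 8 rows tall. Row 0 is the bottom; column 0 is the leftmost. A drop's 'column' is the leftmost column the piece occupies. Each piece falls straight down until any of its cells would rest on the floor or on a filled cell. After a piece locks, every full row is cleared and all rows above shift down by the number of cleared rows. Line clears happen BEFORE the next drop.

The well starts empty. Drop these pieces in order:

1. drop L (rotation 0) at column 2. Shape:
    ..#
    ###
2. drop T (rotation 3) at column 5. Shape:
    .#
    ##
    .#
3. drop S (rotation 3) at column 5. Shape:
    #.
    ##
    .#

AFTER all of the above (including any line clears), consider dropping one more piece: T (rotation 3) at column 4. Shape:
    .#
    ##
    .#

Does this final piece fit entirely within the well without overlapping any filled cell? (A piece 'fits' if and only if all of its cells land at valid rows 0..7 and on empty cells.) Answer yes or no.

Answer: no

Derivation:
Drop 1: L rot0 at col 2 lands with bottom-row=0; cleared 0 line(s) (total 0); column heights now [0 0 1 1 2 0 0], max=2
Drop 2: T rot3 at col 5 lands with bottom-row=0; cleared 0 line(s) (total 0); column heights now [0 0 1 1 2 2 3], max=3
Drop 3: S rot3 at col 5 lands with bottom-row=3; cleared 0 line(s) (total 0); column heights now [0 0 1 1 2 6 5], max=6
Test piece T rot3 at col 4 (width 2): heights before test = [0 0 1 1 2 6 5]; fits = False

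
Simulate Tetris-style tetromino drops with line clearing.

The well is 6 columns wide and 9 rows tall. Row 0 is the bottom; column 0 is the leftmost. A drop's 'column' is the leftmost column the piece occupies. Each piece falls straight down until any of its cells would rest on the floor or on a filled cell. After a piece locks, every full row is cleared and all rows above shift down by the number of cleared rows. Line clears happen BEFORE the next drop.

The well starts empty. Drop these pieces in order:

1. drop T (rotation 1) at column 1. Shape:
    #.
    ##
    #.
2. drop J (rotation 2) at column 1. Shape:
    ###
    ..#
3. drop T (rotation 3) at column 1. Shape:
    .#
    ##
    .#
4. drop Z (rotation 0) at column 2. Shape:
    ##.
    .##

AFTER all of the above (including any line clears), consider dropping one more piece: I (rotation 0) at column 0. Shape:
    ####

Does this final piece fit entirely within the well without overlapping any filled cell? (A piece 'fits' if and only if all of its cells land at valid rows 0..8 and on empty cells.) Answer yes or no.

Drop 1: T rot1 at col 1 lands with bottom-row=0; cleared 0 line(s) (total 0); column heights now [0 3 2 0 0 0], max=3
Drop 2: J rot2 at col 1 lands with bottom-row=2; cleared 0 line(s) (total 0); column heights now [0 4 4 4 0 0], max=4
Drop 3: T rot3 at col 1 lands with bottom-row=4; cleared 0 line(s) (total 0); column heights now [0 6 7 4 0 0], max=7
Drop 4: Z rot0 at col 2 lands with bottom-row=6; cleared 0 line(s) (total 0); column heights now [0 6 8 8 7 0], max=8
Test piece I rot0 at col 0 (width 4): heights before test = [0 6 8 8 7 0]; fits = True

Answer: yes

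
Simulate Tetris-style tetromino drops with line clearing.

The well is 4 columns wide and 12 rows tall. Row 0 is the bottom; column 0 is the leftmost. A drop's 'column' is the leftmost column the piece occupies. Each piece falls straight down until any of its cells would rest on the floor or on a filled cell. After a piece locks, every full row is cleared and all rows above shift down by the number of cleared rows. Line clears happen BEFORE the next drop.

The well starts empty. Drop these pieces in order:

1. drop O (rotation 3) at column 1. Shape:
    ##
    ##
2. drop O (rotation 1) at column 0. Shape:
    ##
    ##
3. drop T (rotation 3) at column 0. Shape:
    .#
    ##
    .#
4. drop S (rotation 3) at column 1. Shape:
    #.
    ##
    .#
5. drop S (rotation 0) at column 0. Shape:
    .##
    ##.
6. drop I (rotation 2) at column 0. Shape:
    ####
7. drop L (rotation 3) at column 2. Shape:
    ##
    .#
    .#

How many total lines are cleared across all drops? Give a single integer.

Drop 1: O rot3 at col 1 lands with bottom-row=0; cleared 0 line(s) (total 0); column heights now [0 2 2 0], max=2
Drop 2: O rot1 at col 0 lands with bottom-row=2; cleared 0 line(s) (total 0); column heights now [4 4 2 0], max=4
Drop 3: T rot3 at col 0 lands with bottom-row=4; cleared 0 line(s) (total 0); column heights now [6 7 2 0], max=7
Drop 4: S rot3 at col 1 lands with bottom-row=6; cleared 0 line(s) (total 0); column heights now [6 9 8 0], max=9
Drop 5: S rot0 at col 0 lands with bottom-row=9; cleared 0 line(s) (total 0); column heights now [10 11 11 0], max=11
Drop 6: I rot2 at col 0 lands with bottom-row=11; cleared 1 line(s) (total 1); column heights now [10 11 11 0], max=11
Drop 7: L rot3 at col 2 lands with bottom-row=9; cleared 0 line(s) (total 1); column heights now [10 11 12 12], max=12

Answer: 1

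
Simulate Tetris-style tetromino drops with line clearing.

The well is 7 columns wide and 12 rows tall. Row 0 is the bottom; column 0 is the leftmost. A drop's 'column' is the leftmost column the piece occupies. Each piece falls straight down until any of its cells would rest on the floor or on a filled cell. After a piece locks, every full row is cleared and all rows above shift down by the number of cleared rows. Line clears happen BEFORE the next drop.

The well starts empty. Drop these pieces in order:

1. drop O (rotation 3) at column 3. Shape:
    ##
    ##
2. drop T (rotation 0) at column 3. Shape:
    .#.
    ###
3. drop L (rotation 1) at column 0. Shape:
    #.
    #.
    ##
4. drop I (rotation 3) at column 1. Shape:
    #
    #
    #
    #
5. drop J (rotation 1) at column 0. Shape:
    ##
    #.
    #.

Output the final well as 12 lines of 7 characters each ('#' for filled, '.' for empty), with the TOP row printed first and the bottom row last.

Drop 1: O rot3 at col 3 lands with bottom-row=0; cleared 0 line(s) (total 0); column heights now [0 0 0 2 2 0 0], max=2
Drop 2: T rot0 at col 3 lands with bottom-row=2; cleared 0 line(s) (total 0); column heights now [0 0 0 3 4 3 0], max=4
Drop 3: L rot1 at col 0 lands with bottom-row=0; cleared 0 line(s) (total 0); column heights now [3 1 0 3 4 3 0], max=4
Drop 4: I rot3 at col 1 lands with bottom-row=1; cleared 0 line(s) (total 0); column heights now [3 5 0 3 4 3 0], max=5
Drop 5: J rot1 at col 0 lands with bottom-row=3; cleared 0 line(s) (total 0); column heights now [6 6 0 3 4 3 0], max=6

Answer: .......
.......
.......
.......
.......
.......
##.....
##.....
##..#..
##.###.
##.##..
##.##..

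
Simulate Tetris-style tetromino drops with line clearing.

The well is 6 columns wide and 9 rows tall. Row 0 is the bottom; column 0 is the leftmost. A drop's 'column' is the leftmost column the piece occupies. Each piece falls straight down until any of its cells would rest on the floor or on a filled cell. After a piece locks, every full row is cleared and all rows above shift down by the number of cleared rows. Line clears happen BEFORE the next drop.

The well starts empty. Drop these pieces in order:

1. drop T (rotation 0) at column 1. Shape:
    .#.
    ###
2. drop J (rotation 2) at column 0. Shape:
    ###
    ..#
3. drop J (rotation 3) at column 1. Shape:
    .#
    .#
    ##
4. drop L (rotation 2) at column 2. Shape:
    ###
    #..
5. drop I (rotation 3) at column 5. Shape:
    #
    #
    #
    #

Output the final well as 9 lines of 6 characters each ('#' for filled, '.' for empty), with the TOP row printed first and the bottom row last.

Answer: ..###.
..#...
..#...
..#...
.##...
###..#
..#..#
..#..#
.###.#

Derivation:
Drop 1: T rot0 at col 1 lands with bottom-row=0; cleared 0 line(s) (total 0); column heights now [0 1 2 1 0 0], max=2
Drop 2: J rot2 at col 0 lands with bottom-row=2; cleared 0 line(s) (total 0); column heights now [4 4 4 1 0 0], max=4
Drop 3: J rot3 at col 1 lands with bottom-row=4; cleared 0 line(s) (total 0); column heights now [4 5 7 1 0 0], max=7
Drop 4: L rot2 at col 2 lands with bottom-row=7; cleared 0 line(s) (total 0); column heights now [4 5 9 9 9 0], max=9
Drop 5: I rot3 at col 5 lands with bottom-row=0; cleared 0 line(s) (total 0); column heights now [4 5 9 9 9 4], max=9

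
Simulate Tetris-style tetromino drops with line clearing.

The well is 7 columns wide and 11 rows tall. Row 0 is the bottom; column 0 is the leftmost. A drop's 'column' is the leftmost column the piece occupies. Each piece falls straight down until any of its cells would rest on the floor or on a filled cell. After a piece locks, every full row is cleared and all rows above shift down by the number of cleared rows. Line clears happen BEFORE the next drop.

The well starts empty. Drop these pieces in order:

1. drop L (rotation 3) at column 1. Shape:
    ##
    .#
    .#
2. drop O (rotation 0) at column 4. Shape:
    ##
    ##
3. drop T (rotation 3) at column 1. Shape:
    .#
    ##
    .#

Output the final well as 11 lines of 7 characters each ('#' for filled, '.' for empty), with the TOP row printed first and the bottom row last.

Answer: .......
.......
.......
.......
.......
..#....
.##....
..#....
.##....
..#.##.
..#.##.

Derivation:
Drop 1: L rot3 at col 1 lands with bottom-row=0; cleared 0 line(s) (total 0); column heights now [0 3 3 0 0 0 0], max=3
Drop 2: O rot0 at col 4 lands with bottom-row=0; cleared 0 line(s) (total 0); column heights now [0 3 3 0 2 2 0], max=3
Drop 3: T rot3 at col 1 lands with bottom-row=3; cleared 0 line(s) (total 0); column heights now [0 5 6 0 2 2 0], max=6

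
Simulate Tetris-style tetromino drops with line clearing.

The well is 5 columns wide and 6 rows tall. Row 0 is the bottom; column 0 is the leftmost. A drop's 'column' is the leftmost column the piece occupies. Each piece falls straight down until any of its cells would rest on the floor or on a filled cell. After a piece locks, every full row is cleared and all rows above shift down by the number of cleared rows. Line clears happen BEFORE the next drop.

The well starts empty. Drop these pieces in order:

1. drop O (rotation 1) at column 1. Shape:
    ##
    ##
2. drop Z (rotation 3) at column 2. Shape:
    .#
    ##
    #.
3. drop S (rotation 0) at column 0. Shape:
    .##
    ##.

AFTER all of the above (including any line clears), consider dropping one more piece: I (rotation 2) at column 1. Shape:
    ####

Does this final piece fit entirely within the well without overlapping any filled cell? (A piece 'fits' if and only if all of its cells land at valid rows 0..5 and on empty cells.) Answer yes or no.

Answer: yes

Derivation:
Drop 1: O rot1 at col 1 lands with bottom-row=0; cleared 0 line(s) (total 0); column heights now [0 2 2 0 0], max=2
Drop 2: Z rot3 at col 2 lands with bottom-row=2; cleared 0 line(s) (total 0); column heights now [0 2 4 5 0], max=5
Drop 3: S rot0 at col 0 lands with bottom-row=3; cleared 0 line(s) (total 0); column heights now [4 5 5 5 0], max=5
Test piece I rot2 at col 1 (width 4): heights before test = [4 5 5 5 0]; fits = True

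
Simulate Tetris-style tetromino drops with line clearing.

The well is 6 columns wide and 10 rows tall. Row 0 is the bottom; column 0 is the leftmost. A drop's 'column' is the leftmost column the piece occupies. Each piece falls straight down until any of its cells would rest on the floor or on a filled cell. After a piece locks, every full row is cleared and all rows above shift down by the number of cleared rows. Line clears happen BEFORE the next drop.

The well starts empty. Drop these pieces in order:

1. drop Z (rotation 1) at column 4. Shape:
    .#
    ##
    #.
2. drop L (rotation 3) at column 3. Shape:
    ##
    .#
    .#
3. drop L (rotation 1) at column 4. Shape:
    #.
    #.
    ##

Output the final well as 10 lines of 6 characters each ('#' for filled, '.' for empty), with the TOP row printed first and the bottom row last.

Answer: ......
......
....#.
....#.
....##
...##.
....#.
....##
....##
....#.

Derivation:
Drop 1: Z rot1 at col 4 lands with bottom-row=0; cleared 0 line(s) (total 0); column heights now [0 0 0 0 2 3], max=3
Drop 2: L rot3 at col 3 lands with bottom-row=2; cleared 0 line(s) (total 0); column heights now [0 0 0 5 5 3], max=5
Drop 3: L rot1 at col 4 lands with bottom-row=5; cleared 0 line(s) (total 0); column heights now [0 0 0 5 8 6], max=8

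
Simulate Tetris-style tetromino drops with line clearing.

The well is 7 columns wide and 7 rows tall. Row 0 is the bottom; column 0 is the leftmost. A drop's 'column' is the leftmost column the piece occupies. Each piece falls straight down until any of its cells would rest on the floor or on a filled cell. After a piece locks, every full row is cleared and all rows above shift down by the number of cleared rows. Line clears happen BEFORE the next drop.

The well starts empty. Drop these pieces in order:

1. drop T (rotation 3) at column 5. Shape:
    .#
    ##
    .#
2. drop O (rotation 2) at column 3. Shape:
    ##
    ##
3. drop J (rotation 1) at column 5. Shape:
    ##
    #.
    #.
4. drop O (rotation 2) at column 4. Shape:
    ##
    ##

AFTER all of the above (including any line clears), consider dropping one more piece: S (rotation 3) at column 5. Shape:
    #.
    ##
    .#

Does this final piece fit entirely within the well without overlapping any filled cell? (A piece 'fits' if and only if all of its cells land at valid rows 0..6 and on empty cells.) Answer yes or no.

Drop 1: T rot3 at col 5 lands with bottom-row=0; cleared 0 line(s) (total 0); column heights now [0 0 0 0 0 2 3], max=3
Drop 2: O rot2 at col 3 lands with bottom-row=0; cleared 0 line(s) (total 0); column heights now [0 0 0 2 2 2 3], max=3
Drop 3: J rot1 at col 5 lands with bottom-row=2; cleared 0 line(s) (total 0); column heights now [0 0 0 2 2 5 5], max=5
Drop 4: O rot2 at col 4 lands with bottom-row=5; cleared 0 line(s) (total 0); column heights now [0 0 0 2 7 7 5], max=7
Test piece S rot3 at col 5 (width 2): heights before test = [0 0 0 2 7 7 5]; fits = False

Answer: no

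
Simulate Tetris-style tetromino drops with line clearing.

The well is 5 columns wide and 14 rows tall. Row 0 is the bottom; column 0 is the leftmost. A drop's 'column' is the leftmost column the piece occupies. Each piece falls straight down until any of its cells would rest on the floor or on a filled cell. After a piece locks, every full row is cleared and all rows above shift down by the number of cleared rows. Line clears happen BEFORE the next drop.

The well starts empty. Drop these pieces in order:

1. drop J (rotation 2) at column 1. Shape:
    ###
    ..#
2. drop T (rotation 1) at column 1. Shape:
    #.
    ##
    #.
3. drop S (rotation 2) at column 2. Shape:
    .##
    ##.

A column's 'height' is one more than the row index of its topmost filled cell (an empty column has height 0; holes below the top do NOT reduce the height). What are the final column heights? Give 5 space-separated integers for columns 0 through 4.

Answer: 0 5 5 6 6

Derivation:
Drop 1: J rot2 at col 1 lands with bottom-row=0; cleared 0 line(s) (total 0); column heights now [0 2 2 2 0], max=2
Drop 2: T rot1 at col 1 lands with bottom-row=2; cleared 0 line(s) (total 0); column heights now [0 5 4 2 0], max=5
Drop 3: S rot2 at col 2 lands with bottom-row=4; cleared 0 line(s) (total 0); column heights now [0 5 5 6 6], max=6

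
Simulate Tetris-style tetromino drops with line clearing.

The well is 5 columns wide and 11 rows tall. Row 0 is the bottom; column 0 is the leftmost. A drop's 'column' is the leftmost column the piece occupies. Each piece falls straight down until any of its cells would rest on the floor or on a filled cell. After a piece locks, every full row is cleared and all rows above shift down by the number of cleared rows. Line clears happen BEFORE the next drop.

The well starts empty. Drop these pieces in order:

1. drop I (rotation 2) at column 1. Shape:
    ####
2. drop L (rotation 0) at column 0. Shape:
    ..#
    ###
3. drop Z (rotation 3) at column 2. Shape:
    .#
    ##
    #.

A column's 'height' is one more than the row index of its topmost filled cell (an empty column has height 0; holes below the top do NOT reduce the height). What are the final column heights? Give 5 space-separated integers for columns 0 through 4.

Drop 1: I rot2 at col 1 lands with bottom-row=0; cleared 0 line(s) (total 0); column heights now [0 1 1 1 1], max=1
Drop 2: L rot0 at col 0 lands with bottom-row=1; cleared 0 line(s) (total 0); column heights now [2 2 3 1 1], max=3
Drop 3: Z rot3 at col 2 lands with bottom-row=3; cleared 0 line(s) (total 0); column heights now [2 2 5 6 1], max=6

Answer: 2 2 5 6 1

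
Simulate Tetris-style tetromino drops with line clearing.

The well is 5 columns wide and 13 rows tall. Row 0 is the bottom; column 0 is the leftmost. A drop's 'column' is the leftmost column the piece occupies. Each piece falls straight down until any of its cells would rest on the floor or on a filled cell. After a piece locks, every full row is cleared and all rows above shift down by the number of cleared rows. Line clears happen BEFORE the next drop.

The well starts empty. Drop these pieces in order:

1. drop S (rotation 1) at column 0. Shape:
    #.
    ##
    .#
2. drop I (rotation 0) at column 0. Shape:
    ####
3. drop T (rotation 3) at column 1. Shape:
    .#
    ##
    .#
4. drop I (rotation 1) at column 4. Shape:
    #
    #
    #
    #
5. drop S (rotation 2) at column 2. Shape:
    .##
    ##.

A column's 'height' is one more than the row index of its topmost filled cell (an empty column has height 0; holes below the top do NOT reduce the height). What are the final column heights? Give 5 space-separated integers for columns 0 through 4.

Drop 1: S rot1 at col 0 lands with bottom-row=0; cleared 0 line(s) (total 0); column heights now [3 2 0 0 0], max=3
Drop 2: I rot0 at col 0 lands with bottom-row=3; cleared 0 line(s) (total 0); column heights now [4 4 4 4 0], max=4
Drop 3: T rot3 at col 1 lands with bottom-row=4; cleared 0 line(s) (total 0); column heights now [4 6 7 4 0], max=7
Drop 4: I rot1 at col 4 lands with bottom-row=0; cleared 1 line(s) (total 1); column heights now [3 5 6 0 3], max=6
Drop 5: S rot2 at col 2 lands with bottom-row=6; cleared 0 line(s) (total 1); column heights now [3 5 7 8 8], max=8

Answer: 3 5 7 8 8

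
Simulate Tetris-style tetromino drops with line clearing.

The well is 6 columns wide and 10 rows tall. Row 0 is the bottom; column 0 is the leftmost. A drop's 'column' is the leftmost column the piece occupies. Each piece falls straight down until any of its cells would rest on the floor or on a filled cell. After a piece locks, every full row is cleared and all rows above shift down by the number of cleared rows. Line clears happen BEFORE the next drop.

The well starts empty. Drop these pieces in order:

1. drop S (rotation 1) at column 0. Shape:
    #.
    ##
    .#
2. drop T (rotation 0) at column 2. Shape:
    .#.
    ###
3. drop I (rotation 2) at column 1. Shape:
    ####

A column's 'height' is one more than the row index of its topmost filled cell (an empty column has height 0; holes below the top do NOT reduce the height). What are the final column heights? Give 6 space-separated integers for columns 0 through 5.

Answer: 3 3 3 3 3 0

Derivation:
Drop 1: S rot1 at col 0 lands with bottom-row=0; cleared 0 line(s) (total 0); column heights now [3 2 0 0 0 0], max=3
Drop 2: T rot0 at col 2 lands with bottom-row=0; cleared 0 line(s) (total 0); column heights now [3 2 1 2 1 0], max=3
Drop 3: I rot2 at col 1 lands with bottom-row=2; cleared 0 line(s) (total 0); column heights now [3 3 3 3 3 0], max=3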